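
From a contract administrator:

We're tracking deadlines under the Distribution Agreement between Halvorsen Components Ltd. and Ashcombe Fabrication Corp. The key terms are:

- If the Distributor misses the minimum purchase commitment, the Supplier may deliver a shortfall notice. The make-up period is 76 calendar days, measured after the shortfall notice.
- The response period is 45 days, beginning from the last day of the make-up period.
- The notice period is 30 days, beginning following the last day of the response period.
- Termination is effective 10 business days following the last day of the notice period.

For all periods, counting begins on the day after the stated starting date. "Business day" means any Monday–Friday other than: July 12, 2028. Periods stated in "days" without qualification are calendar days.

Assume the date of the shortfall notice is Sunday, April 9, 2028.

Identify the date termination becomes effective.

The last day of the make-up period: April 9, 2028 + 76 days = June 24, 2028.
Adding 45 calendar days to June 24, 2028 gives August 8, 2028, which is the last day of the response period.
The last day of the notice period: 30 calendar days after August 8, 2028 is September 7, 2028.
From Thursday, September 7, 2028, 10 business days (Sep 8, Sep 11, Sep 12, Sep 13, Sep 14, Sep 15, Sep 18, Sep 19, Sep 20, Sep 21, skipping weekends) brings us to Thursday, September 21, 2028, which is the date termination becomes effective.

September 21, 2028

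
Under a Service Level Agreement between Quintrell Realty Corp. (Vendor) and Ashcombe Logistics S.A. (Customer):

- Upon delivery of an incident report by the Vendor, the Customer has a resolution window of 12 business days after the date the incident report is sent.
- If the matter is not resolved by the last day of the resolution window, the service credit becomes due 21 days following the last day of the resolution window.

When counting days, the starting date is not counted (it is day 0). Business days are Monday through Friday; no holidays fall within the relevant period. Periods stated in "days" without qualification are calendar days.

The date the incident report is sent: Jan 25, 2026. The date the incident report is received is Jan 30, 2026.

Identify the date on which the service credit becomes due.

The last day of the resolution window: 12 business days after Sunday, Jan 25, 2026, skipping weekends — Jan 26, Jan 27, Jan 28, Jan 29, …, Feb 6, Feb 9, Feb 10 — lands on Tuesday, Feb 10, 2026.
The date on which the service credit becomes due: 21 calendar days after Feb 10, 2026 is Mar 3, 2026.

Mar 3, 2026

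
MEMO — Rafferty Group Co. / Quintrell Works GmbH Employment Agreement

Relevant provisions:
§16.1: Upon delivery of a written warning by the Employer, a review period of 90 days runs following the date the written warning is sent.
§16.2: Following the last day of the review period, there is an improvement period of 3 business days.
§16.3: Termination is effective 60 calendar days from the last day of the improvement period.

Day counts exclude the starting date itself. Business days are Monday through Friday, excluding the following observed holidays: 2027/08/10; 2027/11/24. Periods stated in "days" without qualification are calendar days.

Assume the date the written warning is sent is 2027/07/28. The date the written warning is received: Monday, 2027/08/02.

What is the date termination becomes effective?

2027/12/28

The last day of the review period: 90 calendar days after 2027/07/28 is 2027/10/26.
The last day of the improvement period: 3 business days after Tuesday, 2027/10/26, skipping weekends — Oct 27, Oct 28, Oct 29 — lands on Friday, 2027/10/29.
The date termination becomes effective: 60 calendar days after 2027/10/29 is 2027/12/28.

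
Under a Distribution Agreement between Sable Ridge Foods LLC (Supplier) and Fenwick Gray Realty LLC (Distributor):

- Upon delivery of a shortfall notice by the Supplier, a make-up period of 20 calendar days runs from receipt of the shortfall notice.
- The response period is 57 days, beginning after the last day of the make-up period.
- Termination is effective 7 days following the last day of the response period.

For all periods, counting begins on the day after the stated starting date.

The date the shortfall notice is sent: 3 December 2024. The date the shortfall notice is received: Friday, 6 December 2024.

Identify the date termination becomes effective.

28 February 2025

The last day of the make-up period: 20 calendar days after 6 December 2024 is 26 December 2024.
Adding 57 calendar days to 26 December 2024 gives 21 February 2025, which is the last day of the response period.
Adding 7 calendar days to 21 February 2025 gives 28 February 2025, which is the date termination becomes effective.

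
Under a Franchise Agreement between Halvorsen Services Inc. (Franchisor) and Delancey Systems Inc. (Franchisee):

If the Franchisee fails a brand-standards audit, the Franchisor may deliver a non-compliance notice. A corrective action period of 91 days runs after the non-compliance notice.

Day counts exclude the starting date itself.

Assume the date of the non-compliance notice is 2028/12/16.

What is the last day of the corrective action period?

Adding 91 calendar days to 2028/12/16 gives 2029/03/17, which is the last day of the corrective action period.

2029/03/17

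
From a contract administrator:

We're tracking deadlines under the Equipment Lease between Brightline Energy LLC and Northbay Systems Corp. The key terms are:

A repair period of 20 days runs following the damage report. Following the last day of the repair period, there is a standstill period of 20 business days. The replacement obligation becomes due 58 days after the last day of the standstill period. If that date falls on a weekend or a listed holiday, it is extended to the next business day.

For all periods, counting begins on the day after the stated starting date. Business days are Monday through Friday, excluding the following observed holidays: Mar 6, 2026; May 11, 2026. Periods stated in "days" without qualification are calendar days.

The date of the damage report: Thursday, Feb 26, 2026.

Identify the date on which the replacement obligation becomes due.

Jun 12, 2026

The last day of the repair period: Feb 26, 2026 + 20 days = Mar 18, 2026.
The last day of the standstill period: counting 20 business days from Wednesday, Mar 18, 2026 (Mar 19, Mar 20, Mar 23, Mar 24, …, Apr 13, Apr 14, Apr 15, skipping weekends) reaches Wednesday, Apr 15, 2026.
The date on which the replacement obligation becomes due: 58 calendar days after Apr 15, 2026 is Jun 12, 2026. Jun 12, 2026 is a Friday and is not a listed holiday, so no roll-forward applies.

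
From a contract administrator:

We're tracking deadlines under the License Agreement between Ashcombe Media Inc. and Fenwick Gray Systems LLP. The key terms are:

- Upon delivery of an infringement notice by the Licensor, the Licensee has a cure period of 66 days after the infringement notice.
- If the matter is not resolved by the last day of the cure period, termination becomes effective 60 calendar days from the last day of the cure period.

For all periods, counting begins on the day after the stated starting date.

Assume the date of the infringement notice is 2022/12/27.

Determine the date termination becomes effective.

2023/05/02

The last day of the cure period: 66 calendar days after 2022/12/27 is 2023/03/03.
The date termination becomes effective: 2023/03/03 + 60 days = 2023/05/02.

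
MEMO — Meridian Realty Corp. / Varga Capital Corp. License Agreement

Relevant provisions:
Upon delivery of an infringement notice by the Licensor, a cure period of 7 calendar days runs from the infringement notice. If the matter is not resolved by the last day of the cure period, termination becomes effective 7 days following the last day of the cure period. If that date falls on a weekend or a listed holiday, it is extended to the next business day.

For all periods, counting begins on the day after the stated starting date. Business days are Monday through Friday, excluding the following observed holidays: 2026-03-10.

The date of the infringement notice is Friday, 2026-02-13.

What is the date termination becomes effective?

Adding 7 calendar days to 2026-02-13 gives 2026-02-20, which is the last day of the cure period.
The date termination becomes effective: 2026-02-20 + 7 days = 2026-02-27. 2026-02-27 is a Friday and is not a listed holiday, so no roll-forward applies.

2026-02-27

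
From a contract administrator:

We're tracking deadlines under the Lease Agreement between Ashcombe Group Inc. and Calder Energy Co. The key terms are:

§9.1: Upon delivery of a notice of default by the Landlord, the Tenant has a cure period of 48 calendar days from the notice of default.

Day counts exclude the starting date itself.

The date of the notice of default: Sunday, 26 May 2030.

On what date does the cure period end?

13 July 2030

Adding 48 calendar days to 26 May 2030 gives 13 July 2030, which is the last day of the cure period.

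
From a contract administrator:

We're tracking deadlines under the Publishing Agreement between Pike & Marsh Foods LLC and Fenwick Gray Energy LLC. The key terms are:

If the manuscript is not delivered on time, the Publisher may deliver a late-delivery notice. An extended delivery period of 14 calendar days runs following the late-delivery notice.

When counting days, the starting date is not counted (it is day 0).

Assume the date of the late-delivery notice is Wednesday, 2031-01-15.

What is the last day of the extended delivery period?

Adding 14 calendar days to 2031-01-15 gives 2031-01-29, which is the last day of the extended delivery period.

2031-01-29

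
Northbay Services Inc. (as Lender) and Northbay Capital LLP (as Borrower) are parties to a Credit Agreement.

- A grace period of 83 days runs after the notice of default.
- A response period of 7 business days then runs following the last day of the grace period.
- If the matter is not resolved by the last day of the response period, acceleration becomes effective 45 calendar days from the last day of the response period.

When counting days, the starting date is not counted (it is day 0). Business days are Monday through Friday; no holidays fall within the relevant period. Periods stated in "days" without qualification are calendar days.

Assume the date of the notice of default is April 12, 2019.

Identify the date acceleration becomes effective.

Adding 83 calendar days to April 12, 2019 gives July 4, 2019, which is the last day of the grace period.
From Thursday, July 4, 2019, 7 business days (Jul 5, Jul 8, Jul 9, Jul 10, Jul 11, Jul 12, Jul 15, skipping weekends) brings us to Monday, July 15, 2019, which is the last day of the response period.
The date acceleration becomes effective: July 15, 2019 + 45 days = August 29, 2019.

August 29, 2019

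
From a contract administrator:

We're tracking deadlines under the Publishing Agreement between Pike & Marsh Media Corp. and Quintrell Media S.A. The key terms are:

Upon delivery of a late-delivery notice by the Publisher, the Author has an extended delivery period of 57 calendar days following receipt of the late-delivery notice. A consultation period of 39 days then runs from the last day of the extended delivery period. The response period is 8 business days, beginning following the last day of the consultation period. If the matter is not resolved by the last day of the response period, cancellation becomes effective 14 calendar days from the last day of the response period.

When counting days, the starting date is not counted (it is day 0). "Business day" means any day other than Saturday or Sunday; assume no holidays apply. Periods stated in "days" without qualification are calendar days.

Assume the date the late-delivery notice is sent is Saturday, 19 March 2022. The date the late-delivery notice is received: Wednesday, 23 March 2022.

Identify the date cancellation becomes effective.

21 July 2022

Adding 57 calendar days to 23 March 2022 gives 19 May 2022, which is the last day of the extended delivery period.
The last day of the consultation period: 19 May 2022 + 39 days = 27 June 2022.
From Monday, 27 June 2022, 8 business days (Jun 28, Jun 29, Jun 30, Jul 1, Jul 4, Jul 5, Jul 6, Jul 7, skipping weekends) brings us to Thursday, 7 July 2022, which is the last day of the response period.
The date cancellation becomes effective: 14 calendar days after 7 July 2022 is 21 July 2022.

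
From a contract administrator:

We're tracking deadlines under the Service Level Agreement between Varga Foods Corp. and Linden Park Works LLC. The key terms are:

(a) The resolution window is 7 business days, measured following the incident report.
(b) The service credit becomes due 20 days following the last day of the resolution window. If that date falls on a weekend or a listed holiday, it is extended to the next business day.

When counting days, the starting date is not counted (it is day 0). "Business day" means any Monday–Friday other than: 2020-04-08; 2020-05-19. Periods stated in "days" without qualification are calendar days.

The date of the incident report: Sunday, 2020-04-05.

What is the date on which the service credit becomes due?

The last day of the resolution window: counting 7 business days from Sunday, 2020-04-05 (Apr 6, Apr 7, Apr 9, Apr 10, Apr 13, Apr 14, Apr 15, skipping weekends and the listed holiday on Apr 8) reaches Wednesday, 2020-04-15.
Adding 20 calendar days to 2020-04-15 gives 2020-05-05, which is the date on which the service credit becomes due. 2020-05-05 is a Tuesday and is not a listed holiday, so no roll-forward applies.

2020-05-05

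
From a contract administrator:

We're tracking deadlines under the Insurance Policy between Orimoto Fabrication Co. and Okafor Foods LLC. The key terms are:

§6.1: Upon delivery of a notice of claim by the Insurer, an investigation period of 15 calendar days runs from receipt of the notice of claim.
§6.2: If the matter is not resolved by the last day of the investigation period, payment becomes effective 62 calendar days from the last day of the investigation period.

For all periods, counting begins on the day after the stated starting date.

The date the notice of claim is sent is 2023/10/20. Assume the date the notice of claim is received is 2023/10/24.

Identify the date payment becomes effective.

2024/01/09

The last day of the investigation period: 2023/10/24 + 15 days = 2023/11/08.
The date payment becomes effective: 62 calendar days after 2023/11/08 is 2024/01/09.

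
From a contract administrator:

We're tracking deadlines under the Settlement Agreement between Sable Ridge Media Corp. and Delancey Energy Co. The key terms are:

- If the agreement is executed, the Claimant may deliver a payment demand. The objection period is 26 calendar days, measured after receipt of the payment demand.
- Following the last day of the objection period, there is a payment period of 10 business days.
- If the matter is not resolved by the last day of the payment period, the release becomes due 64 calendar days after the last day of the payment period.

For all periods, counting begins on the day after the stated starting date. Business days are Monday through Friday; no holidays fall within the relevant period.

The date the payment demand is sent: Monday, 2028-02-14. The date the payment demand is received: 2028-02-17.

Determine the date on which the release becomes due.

Adding 26 calendar days to 2028-02-17 gives 2028-03-14, which is the last day of the objection period.
From Tuesday, 2028-03-14, 10 business days (Mar 15, Mar 16, Mar 17, Mar 20, Mar 21, Mar 22, Mar 23, Mar 24, Mar 27, Mar 28, skipping weekends) brings us to Tuesday, 2028-03-28, which is the last day of the payment period.
The date on which the release becomes due: 64 calendar days after 2028-03-28 is 2028-05-31.

2028-05-31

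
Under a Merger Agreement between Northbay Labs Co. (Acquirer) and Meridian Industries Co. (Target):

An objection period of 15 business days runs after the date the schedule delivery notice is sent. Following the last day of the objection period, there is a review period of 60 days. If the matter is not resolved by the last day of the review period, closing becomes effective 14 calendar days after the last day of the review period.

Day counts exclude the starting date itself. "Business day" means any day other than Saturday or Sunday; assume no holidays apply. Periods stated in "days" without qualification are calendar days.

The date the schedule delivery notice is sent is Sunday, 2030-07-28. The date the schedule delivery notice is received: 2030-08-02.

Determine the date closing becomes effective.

The last day of the objection period: 15 business days after Sunday, 2030-07-28, skipping weekends — Jul 29, Jul 30, Jul 31, Aug 1, …, Aug 14, Aug 15, Aug 16 — lands on Friday, 2030-08-16.
The last day of the review period: 60 calendar days after 2030-08-16 is 2030-10-15.
Adding 14 calendar days to 2030-10-15 gives 2030-10-29, which is the date closing becomes effective.

2030-10-29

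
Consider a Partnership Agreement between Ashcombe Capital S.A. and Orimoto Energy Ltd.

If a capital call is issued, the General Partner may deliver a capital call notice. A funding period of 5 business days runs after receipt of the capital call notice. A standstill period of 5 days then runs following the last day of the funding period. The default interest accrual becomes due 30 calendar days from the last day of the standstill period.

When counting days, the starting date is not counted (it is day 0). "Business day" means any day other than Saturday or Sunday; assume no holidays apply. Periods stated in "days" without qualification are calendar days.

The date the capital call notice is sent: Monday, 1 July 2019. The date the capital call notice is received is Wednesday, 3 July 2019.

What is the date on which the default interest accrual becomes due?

14 August 2019

The last day of the funding period: 5 business days after Wednesday, 3 July 2019, skipping weekends — Jul 4, Jul 5, Jul 8, Jul 9, Jul 10 — lands on Wednesday, 10 July 2019.
Adding 5 calendar days to 10 July 2019 gives 15 July 2019, which is the last day of the standstill period.
The date on which the default interest accrual becomes due: 30 calendar days after 15 July 2019 is 14 August 2019.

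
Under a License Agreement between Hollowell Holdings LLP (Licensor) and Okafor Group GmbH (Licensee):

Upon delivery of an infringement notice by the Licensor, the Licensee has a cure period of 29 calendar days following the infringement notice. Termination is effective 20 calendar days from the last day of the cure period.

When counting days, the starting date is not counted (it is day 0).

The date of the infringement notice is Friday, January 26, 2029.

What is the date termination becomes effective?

The last day of the cure period: 29 calendar days after January 26, 2029 is February 24, 2029.
The date termination becomes effective: February 24, 2029 + 20 days = March 16, 2029.

March 16, 2029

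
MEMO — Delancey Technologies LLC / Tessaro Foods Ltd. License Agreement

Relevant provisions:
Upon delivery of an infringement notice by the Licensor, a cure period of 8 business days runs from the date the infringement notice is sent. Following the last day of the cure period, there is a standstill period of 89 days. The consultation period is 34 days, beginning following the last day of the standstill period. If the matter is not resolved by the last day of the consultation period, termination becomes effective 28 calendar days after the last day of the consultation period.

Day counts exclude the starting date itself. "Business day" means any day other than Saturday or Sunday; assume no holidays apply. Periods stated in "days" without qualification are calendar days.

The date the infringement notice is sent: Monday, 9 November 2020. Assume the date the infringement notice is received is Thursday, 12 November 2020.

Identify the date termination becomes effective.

The last day of the cure period: 8 business days after Monday, 9 November 2020, skipping weekends — Nov 10, Nov 11, Nov 12, Nov 13, Nov 16, Nov 17, Nov 18, Nov 19 — lands on Thursday, 19 November 2020.
Adding 89 calendar days to 19 November 2020 gives 16 February 2021, which is the last day of the standstill period.
The last day of the consultation period: 16 February 2021 + 34 days = 22 March 2021.
Adding 28 calendar days to 22 March 2021 gives 19 April 2021, which is the date termination becomes effective.

19 April 2021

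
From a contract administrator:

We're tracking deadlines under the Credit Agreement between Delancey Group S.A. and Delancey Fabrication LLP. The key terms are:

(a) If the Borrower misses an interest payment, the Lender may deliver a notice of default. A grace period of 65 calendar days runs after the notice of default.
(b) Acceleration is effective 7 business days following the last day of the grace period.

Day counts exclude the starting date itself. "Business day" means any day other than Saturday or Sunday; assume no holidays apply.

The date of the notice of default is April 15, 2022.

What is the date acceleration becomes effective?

June 28, 2022

Adding 65 calendar days to April 15, 2022 gives June 19, 2022, which is the last day of the grace period.
The date acceleration becomes effective: counting 7 business days from Sunday, June 19, 2022 (Jun 20, Jun 21, Jun 22, Jun 23, Jun 24, Jun 27, Jun 28, skipping weekends) reaches Tuesday, June 28, 2022.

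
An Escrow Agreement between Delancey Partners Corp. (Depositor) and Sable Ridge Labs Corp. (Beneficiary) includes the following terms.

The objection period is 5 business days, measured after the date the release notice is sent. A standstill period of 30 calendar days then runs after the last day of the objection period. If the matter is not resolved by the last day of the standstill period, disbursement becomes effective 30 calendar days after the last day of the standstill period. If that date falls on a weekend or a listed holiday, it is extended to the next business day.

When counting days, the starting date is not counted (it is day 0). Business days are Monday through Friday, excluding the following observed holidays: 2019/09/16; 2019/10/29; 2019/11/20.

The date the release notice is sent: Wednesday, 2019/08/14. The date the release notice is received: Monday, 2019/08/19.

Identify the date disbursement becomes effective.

2019/10/21

From Wednesday, 2019/08/14, 5 business days (Aug 15, Aug 16, Aug 19, Aug 20, Aug 21, skipping weekends) brings us to Wednesday, 2019/08/21, which is the last day of the objection period.
The last day of the standstill period: 30 calendar days after 2019/08/21 is 2019/09/20.
Adding 30 calendar days to 2019/09/20 gives 2019/10/20, which is the date disbursement becomes effective. That falls on a Sunday, so it rolls to the next business day, Monday, 2019/10/21.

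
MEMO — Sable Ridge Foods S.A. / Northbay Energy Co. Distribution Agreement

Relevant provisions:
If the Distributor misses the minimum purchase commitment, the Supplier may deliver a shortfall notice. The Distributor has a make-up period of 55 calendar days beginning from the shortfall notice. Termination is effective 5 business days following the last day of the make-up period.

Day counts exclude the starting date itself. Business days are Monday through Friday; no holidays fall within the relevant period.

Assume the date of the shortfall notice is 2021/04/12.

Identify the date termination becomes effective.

The last day of the make-up period: 55 calendar days after 2021/04/12 is 2021/06/06.
The date termination becomes effective: 5 business days after Sunday, 2021/06/06, skipping weekends — Jun 7, Jun 8, Jun 9, Jun 10, Jun 11 — lands on Friday, 2021/06/11.

2021/06/11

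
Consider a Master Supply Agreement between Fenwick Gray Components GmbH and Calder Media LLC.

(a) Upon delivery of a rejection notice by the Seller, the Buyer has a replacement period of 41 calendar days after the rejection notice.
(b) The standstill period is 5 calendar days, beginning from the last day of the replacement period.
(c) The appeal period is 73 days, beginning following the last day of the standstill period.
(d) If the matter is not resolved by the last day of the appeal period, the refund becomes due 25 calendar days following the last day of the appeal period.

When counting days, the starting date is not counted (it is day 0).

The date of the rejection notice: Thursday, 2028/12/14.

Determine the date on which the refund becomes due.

2029/05/07

The last day of the replacement period: 41 calendar days after 2028/12/14 is 2029/01/24.
The last day of the standstill period: 2029/01/24 + 5 days = 2029/01/29.
The last day of the appeal period: 73 calendar days after 2029/01/29 is 2029/04/12.
The date on which the refund becomes due: 25 calendar days after 2029/04/12 is 2029/05/07.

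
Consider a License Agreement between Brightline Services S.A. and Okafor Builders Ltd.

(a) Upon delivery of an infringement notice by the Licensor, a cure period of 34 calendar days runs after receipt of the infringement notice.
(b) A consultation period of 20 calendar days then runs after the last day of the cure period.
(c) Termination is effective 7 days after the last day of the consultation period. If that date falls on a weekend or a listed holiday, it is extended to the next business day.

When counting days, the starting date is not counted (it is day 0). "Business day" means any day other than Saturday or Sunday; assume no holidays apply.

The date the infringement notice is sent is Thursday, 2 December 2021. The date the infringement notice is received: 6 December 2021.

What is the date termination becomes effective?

The last day of the cure period: 6 December 2021 + 34 days = 9 January 2022.
Adding 20 calendar days to 9 January 2022 gives 29 January 2022, which is the last day of the consultation period.
The date termination becomes effective: 29 January 2022 + 7 days = 5 February 2022. That falls on a Saturday, so it rolls to the next business day, Monday, 7 February 2022.

7 February 2022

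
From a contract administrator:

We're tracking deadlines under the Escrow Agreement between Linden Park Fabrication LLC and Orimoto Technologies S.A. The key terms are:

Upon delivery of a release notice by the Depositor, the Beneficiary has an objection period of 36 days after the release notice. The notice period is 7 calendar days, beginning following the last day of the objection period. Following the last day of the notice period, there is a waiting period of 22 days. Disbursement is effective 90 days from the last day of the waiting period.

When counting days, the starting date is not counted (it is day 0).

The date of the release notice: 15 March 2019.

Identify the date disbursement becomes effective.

17 August 2019

Adding 36 calendar days to 15 March 2019 gives 20 April 2019, which is the last day of the objection period.
Adding 7 calendar days to 20 April 2019 gives 27 April 2019, which is the last day of the notice period.
The last day of the waiting period: 27 April 2019 + 22 days = 19 May 2019.
Adding 90 calendar days to 19 May 2019 gives 17 August 2019, which is the date disbursement becomes effective.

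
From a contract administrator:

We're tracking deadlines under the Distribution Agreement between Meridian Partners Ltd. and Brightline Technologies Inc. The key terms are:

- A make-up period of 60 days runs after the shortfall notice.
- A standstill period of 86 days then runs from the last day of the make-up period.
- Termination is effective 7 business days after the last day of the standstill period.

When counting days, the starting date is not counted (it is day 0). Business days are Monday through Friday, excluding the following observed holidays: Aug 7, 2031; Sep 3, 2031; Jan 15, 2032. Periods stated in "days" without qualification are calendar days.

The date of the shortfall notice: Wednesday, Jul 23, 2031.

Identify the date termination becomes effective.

The last day of the make-up period: 60 calendar days after Jul 23, 2031 is Sep 21, 2031.
The last day of the standstill period: Sep 21, 2031 + 86 days = Dec 16, 2031.
The date termination becomes effective: 7 business days after Tuesday, Dec 16, 2031, skipping weekends — Dec 17, Dec 18, Dec 19, Dec 22, Dec 23, Dec 24, Dec 25 — lands on Thursday, Dec 25, 2031.

Dec 25, 2031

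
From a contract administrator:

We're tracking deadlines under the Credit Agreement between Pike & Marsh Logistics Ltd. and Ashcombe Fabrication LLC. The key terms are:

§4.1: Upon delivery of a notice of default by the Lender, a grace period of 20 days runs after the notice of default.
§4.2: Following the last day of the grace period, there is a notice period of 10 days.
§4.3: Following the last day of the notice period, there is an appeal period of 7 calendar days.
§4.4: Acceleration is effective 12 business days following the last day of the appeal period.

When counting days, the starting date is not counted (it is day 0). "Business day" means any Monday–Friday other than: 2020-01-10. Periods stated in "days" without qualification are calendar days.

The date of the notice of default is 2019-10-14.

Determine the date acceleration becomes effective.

The last day of the grace period: 20 calendar days after 2019-10-14 is 2019-11-03.
Adding 10 calendar days to 2019-11-03 gives 2019-11-13, which is the last day of the notice period.
The last day of the appeal period: 2019-11-13 + 7 days = 2019-11-20.
The date acceleration becomes effective: 12 business days after Wednesday, 2019-11-20, skipping weekends — Nov 21, Nov 22, Nov 25, Nov 26, …, Dec 4, Dec 5, Dec 6 — lands on Friday, 2019-12-06.

2019-12-06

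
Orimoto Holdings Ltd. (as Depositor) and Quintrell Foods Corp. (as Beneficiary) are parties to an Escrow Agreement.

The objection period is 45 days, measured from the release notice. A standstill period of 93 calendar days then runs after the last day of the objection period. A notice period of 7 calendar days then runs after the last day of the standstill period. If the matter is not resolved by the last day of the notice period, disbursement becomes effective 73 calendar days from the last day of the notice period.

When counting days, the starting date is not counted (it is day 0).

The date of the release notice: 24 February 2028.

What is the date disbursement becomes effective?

The last day of the objection period: 24 February 2028 + 45 days = 9 April 2028.
Adding 93 calendar days to 9 April 2028 gives 11 July 2028, which is the last day of the standstill period.
Adding 7 calendar days to 11 July 2028 gives 18 July 2028, which is the last day of the notice period.
Adding 73 calendar days to 18 July 2028 gives 29 September 2028, which is the date disbursement becomes effective.

29 September 2028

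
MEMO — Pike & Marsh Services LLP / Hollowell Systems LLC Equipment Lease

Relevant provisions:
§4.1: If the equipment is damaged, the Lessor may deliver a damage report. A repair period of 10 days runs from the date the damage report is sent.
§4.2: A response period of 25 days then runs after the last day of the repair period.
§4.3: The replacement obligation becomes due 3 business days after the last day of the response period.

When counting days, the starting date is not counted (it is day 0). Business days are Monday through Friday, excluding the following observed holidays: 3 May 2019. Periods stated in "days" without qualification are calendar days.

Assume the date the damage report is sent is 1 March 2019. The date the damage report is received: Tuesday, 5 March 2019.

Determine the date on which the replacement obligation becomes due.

Adding 10 calendar days to 1 March 2019 gives 11 March 2019, which is the last day of the repair period.
Adding 25 calendar days to 11 March 2019 gives 5 April 2019, which is the last day of the response period.
The date on which the replacement obligation becomes due: 3 business days after Friday, 5 April 2019, skipping weekends — Apr 8, Apr 9, Apr 10 — lands on Wednesday, 10 April 2019.

10 April 2019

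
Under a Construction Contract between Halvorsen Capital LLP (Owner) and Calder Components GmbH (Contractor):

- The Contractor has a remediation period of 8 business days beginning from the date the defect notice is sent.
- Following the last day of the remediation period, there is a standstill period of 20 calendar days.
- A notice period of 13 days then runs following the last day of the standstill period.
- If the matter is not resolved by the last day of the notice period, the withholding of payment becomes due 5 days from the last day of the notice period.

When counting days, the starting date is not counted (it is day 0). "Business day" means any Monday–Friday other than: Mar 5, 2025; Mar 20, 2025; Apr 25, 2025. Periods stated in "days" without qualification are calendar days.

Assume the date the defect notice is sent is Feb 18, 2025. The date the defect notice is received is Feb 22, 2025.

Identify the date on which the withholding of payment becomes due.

Apr 7, 2025

From Tuesday, Feb 18, 2025, 8 business days (Feb 19, Feb 20, Feb 21, Feb 24, Feb 25, Feb 26, Feb 27, Feb 28, skipping weekends) brings us to Friday, Feb 28, 2025, which is the last day of the remediation period.
The last day of the standstill period: 20 calendar days after Feb 28, 2025 is Mar 20, 2025.
The last day of the notice period: 13 calendar days after Mar 20, 2025 is Apr 2, 2025.
The date on which the withholding of payment becomes due: 5 calendar days after Apr 2, 2025 is Apr 7, 2025.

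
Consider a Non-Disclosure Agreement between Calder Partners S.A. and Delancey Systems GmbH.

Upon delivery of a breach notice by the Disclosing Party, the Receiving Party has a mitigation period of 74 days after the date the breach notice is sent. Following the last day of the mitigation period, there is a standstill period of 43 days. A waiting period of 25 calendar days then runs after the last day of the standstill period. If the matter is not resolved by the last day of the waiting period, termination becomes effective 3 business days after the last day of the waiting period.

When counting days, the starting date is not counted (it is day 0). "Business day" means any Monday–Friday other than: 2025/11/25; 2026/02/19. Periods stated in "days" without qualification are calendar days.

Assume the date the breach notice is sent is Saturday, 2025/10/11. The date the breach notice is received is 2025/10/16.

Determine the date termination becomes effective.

The last day of the mitigation period: 2025/10/11 + 74 days = 2025/12/24.
The last day of the standstill period: 2025/12/24 + 43 days = 2026/02/05.
The last day of the waiting period: 2026/02/05 + 25 days = 2026/03/02.
From Monday, 2026/03/02, 3 business days (Mar 3, Mar 4, Mar 5, skipping weekends) brings us to Thursday, 2026/03/05, which is the date termination becomes effective.

2026/03/05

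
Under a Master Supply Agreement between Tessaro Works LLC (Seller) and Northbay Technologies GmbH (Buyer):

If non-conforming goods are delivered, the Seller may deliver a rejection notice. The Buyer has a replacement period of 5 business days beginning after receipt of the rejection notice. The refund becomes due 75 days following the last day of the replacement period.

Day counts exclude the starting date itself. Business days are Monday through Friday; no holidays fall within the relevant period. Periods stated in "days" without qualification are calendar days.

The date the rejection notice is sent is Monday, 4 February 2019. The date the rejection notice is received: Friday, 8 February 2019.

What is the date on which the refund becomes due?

1 May 2019

The last day of the replacement period: counting 5 business days from Friday, 8 February 2019 (Feb 11, Feb 12, Feb 13, Feb 14, Feb 15, skipping weekends) reaches Friday, 15 February 2019.
Adding 75 calendar days to 15 February 2019 gives 1 May 2019, which is the date on which the refund becomes due.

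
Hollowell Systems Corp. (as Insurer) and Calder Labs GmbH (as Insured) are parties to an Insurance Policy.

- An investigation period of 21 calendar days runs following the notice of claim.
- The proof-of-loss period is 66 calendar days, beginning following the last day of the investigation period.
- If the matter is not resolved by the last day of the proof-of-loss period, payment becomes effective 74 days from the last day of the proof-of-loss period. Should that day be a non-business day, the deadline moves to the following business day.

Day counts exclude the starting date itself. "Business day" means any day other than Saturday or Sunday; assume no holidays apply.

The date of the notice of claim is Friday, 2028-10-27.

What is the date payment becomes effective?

2029-04-06

The last day of the investigation period: 2028-10-27 + 21 days = 2028-11-17.
The last day of the proof-of-loss period: 2028-11-17 + 66 days = 2029-01-22.
The date payment becomes effective: 2029-01-22 + 74 days = 2029-04-06. 2029-04-06 is a Friday, so no roll-forward applies.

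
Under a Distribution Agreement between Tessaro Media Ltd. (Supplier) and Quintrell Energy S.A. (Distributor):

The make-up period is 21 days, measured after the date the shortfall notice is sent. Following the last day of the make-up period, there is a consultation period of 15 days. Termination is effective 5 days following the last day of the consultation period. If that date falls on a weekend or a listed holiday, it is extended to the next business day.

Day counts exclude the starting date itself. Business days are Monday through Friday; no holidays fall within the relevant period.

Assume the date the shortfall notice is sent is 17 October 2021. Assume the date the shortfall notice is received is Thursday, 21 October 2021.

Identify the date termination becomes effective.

The last day of the make-up period: 21 calendar days after 17 October 2021 is 7 November 2021.
Adding 15 calendar days to 7 November 2021 gives 22 November 2021, which is the last day of the consultation period.
Adding 5 calendar days to 22 November 2021 gives 27 November 2021, which is the date termination becomes effective. That falls on a Saturday, so it rolls to the next business day, Monday, 29 November 2021.

29 November 2021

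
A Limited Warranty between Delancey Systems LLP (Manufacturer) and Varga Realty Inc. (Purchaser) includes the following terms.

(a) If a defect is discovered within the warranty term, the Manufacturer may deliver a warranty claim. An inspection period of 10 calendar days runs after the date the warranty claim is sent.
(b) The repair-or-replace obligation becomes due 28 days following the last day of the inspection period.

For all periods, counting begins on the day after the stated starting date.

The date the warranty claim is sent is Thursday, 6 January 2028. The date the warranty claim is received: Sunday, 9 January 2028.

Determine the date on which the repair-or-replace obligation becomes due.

13 February 2028

The last day of the inspection period: 6 January 2028 + 10 days = 16 January 2028.
The date on which the repair-or-replace obligation becomes due: 28 calendar days after 16 January 2028 is 13 February 2028.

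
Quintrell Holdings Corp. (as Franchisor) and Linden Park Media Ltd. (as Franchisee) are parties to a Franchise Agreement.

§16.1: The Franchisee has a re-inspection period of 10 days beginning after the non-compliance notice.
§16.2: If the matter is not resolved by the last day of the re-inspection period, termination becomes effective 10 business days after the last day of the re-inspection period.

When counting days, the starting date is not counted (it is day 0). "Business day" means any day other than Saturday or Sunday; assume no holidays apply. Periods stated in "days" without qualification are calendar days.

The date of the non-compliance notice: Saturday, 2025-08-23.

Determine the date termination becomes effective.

The last day of the re-inspection period: 2025-08-23 + 10 days = 2025-09-02.
From Tuesday, 2025-09-02, 10 business days (Sep 3, Sep 4, Sep 5, Sep 8, Sep 9, Sep 10, Sep 11, Sep 12, Sep 15, Sep 16, skipping weekends) brings us to Tuesday, 2025-09-16, which is the date termination becomes effective.

2025-09-16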